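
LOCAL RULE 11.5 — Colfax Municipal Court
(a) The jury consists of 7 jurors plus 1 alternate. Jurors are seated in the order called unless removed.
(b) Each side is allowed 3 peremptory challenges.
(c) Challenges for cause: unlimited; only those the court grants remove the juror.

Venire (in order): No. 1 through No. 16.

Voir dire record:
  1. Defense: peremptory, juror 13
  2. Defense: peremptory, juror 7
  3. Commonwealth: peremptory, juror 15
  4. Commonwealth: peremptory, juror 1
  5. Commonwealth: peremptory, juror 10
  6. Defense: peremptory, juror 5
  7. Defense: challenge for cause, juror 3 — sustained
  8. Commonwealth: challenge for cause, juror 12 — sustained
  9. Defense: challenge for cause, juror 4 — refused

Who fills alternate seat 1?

16

Removed: #1, #3, #5, #7, #10, #12, #13, #15. (#4 stays — for-cause denied.)
Seating in order: seats 1–7 → #2, #4, #6, #8, #9, #11, #14; alternates → #16.
So alternate 1 is #16.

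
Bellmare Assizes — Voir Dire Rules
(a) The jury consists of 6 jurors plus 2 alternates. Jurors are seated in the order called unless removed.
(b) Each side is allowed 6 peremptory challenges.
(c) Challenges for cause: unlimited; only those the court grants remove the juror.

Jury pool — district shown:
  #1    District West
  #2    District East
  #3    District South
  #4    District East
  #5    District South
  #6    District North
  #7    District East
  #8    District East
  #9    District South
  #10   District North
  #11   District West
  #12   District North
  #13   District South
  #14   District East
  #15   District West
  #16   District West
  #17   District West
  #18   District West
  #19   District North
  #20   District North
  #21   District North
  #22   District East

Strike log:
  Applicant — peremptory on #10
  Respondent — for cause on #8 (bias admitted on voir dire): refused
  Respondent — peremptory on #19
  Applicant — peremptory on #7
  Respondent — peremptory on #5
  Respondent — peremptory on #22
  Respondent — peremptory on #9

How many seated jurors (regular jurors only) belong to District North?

1

Removed: #5, #7, #9, #10, #19, #22.
Seated jurors 1–6: #1, #2, #3, #4, #6, #8 (alternates #11, #12 not counted).
Of those, in District North: #6 → 1.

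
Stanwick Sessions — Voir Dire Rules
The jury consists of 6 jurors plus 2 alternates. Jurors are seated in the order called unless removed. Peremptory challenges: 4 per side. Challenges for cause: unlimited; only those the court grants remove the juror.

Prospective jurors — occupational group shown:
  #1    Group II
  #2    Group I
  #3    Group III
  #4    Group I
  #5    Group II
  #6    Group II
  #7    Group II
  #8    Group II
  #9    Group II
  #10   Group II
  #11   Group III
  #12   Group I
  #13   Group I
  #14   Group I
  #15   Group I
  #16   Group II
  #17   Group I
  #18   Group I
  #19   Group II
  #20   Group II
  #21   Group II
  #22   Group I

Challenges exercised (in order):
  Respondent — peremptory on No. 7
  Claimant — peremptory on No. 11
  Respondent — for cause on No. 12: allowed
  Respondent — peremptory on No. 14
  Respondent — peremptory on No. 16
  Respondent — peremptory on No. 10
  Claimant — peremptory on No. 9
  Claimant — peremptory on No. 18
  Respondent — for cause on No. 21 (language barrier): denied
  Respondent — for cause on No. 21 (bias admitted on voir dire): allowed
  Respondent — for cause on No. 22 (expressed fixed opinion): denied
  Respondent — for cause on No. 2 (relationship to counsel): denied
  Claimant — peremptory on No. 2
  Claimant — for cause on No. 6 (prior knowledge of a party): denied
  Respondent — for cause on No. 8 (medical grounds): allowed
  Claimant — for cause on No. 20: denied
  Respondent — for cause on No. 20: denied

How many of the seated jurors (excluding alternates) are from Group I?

Removed: #2, #7, #8, #9, #10, #11, #12, #14, #16, #18, #21.
Seated jurors 1–6: #1, #3, #4, #5, #6, #13 (alternates #15, #17 not counted).
Of those, in Group I: #4, #13 → 2.

2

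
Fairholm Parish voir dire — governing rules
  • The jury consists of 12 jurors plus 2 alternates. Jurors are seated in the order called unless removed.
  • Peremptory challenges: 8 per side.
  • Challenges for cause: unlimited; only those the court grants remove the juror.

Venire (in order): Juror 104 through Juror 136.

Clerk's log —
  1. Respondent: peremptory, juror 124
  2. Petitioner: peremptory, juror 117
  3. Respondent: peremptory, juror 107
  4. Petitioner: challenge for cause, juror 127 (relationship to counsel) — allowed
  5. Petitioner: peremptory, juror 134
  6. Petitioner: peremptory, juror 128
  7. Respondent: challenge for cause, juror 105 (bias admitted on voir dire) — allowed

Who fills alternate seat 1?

Removed: #105, #107, #117, #124, #127, #128, #134.
Seating in order: seats 1–12 → #104, #106, #108, #109, #110, #111, #112, #113, #114, #115, #116, #118; alternates → #119, #120.
So alternate 1 is #119.

119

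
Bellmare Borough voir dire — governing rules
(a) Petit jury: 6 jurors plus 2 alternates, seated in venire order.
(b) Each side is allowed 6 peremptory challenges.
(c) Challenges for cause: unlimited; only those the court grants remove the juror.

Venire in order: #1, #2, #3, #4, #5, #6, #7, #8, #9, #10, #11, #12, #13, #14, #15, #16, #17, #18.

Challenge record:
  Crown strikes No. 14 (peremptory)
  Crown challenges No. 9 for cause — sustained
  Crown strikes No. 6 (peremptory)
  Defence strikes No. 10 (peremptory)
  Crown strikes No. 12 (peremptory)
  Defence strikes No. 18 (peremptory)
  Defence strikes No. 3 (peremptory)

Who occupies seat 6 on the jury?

8

Removed: #3, #6, #9, #10, #12, #14, #18.
Filling seats in venire order through position 6: #1, #2, #4, #5, #7, #8.
So seat 6 is #8.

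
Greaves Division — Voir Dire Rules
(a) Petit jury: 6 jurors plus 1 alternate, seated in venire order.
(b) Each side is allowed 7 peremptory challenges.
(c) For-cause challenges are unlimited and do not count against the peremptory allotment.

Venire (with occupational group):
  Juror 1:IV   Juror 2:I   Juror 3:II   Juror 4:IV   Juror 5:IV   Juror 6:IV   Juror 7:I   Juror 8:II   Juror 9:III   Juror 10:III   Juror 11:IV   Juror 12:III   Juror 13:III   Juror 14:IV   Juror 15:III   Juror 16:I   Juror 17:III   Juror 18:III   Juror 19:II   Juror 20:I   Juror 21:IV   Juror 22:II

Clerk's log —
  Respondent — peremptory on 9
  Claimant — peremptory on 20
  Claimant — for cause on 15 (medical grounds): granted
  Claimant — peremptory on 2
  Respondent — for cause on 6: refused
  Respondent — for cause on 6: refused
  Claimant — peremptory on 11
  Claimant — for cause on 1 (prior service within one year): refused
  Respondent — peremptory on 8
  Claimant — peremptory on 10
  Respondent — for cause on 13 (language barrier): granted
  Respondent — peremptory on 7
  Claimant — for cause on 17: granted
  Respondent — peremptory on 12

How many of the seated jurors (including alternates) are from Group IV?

Removed: #2, #7, #8, #9, #10, #11, #12, #13, #15, #17, #20.
Seated (7 incl. alternates): #1, #3, #4, #5, #6, #14, #16.
Of those, in Group IV: #1, #4, #5, #6, #14 → 5.

5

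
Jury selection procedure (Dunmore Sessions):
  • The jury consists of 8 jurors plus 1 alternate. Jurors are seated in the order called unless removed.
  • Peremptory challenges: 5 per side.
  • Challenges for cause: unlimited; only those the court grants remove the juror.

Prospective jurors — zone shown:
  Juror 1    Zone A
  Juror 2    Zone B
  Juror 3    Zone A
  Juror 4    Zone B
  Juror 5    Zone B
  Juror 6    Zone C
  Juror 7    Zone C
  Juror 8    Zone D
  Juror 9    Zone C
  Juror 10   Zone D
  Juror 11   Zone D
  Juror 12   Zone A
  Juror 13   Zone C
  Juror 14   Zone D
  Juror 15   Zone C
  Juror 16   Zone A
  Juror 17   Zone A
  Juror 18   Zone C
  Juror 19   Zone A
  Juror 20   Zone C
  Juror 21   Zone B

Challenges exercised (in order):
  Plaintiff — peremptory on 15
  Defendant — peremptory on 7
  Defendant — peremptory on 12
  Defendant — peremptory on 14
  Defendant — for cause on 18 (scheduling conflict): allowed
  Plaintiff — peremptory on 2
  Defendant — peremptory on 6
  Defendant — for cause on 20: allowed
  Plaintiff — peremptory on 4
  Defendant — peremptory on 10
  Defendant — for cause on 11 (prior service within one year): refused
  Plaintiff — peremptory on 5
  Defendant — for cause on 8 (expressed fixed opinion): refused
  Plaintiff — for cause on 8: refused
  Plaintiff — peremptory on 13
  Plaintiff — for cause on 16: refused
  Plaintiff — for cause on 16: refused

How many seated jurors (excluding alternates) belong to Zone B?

Removed: #2, #4, #5, #6, #7, #10, #12, #13, #14, #15, #18, #20.
Seated jurors 1–8: #1, #3, #8, #9, #11, #16, #17, #19 (alternates #21 not counted).
None of those are in Zone B → 0.

0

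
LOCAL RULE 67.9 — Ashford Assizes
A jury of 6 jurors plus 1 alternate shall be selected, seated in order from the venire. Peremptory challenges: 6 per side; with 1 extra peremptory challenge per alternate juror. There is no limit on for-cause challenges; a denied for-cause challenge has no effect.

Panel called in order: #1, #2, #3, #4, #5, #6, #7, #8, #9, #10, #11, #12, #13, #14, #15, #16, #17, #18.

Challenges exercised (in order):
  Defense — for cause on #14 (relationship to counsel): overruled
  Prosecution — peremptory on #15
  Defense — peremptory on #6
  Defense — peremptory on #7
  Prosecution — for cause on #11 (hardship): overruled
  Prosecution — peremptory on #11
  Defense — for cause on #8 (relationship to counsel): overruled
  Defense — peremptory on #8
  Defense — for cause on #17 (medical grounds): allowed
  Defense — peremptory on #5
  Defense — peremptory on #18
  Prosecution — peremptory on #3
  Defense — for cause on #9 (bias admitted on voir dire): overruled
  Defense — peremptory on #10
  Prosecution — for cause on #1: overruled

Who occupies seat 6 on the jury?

Removed: #3, #5, #6, #7, #8, #10, #11, #15, #17, #18. (#1, #9, #14 stay — for-cause denied.)
Seating in order: seats 1–6 → #1, #2, #4, #9, #12, #13; alternates → #14.
So seat 6 is #13.

13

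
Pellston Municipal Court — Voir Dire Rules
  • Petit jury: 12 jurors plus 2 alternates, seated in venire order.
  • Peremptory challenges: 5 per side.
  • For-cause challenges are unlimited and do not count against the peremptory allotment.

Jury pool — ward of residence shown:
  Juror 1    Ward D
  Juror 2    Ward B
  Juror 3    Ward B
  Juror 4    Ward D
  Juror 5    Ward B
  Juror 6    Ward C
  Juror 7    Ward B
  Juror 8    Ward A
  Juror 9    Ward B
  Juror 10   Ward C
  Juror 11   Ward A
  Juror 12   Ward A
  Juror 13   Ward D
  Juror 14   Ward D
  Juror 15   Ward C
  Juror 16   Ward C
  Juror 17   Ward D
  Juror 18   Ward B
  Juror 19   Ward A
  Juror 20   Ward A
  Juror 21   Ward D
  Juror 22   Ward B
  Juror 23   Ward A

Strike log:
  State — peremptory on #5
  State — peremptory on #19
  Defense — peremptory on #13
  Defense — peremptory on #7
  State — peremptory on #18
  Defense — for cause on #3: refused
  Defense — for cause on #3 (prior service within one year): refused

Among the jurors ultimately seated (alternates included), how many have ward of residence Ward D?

4

Removed: #5, #7, #13, #18, #19.
Seated (14 incl. alternates): #1, #2, #3, #4, #6, #8, #9, #10, #11, #12, #14, #15, #16, #17.
Of those, in Ward D: #1, #4, #14, #17 → 4.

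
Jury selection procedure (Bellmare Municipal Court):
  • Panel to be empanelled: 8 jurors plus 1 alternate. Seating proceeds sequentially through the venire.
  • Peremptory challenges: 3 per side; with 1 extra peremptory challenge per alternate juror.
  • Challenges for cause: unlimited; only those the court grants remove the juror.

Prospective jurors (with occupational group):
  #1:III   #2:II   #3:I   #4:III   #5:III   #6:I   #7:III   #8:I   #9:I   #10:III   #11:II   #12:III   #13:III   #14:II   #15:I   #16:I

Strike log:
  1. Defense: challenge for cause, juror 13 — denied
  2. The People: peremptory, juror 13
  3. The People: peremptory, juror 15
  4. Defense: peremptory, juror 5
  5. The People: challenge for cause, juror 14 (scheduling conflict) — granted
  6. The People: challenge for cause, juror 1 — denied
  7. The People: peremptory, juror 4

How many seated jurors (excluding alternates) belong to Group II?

1

Removed: #4, #5, #13, #14, #15.
Seated jurors 1–8: #1, #2, #3, #6, #7, #8, #9, #10 (alternates #11 not counted).
Of those, in Group II: #2 → 1.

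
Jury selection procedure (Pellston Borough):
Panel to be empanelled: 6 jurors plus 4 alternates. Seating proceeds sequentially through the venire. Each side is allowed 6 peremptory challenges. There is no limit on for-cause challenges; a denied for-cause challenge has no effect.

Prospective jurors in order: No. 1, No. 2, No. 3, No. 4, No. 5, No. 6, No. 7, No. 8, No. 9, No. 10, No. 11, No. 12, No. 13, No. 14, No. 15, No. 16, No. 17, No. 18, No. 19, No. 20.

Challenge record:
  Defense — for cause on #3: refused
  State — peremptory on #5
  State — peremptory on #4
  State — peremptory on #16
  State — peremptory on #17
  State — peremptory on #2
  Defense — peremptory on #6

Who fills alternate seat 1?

Removed: #2, #4, #5, #6, #16, #17. (#3 stays — for-cause denied.)
Seating in order: seats 1–6 → #1, #3, #7, #8, #9, #10; alternates → #11, #12, #13, #14.
So alternate 1 is #11.

11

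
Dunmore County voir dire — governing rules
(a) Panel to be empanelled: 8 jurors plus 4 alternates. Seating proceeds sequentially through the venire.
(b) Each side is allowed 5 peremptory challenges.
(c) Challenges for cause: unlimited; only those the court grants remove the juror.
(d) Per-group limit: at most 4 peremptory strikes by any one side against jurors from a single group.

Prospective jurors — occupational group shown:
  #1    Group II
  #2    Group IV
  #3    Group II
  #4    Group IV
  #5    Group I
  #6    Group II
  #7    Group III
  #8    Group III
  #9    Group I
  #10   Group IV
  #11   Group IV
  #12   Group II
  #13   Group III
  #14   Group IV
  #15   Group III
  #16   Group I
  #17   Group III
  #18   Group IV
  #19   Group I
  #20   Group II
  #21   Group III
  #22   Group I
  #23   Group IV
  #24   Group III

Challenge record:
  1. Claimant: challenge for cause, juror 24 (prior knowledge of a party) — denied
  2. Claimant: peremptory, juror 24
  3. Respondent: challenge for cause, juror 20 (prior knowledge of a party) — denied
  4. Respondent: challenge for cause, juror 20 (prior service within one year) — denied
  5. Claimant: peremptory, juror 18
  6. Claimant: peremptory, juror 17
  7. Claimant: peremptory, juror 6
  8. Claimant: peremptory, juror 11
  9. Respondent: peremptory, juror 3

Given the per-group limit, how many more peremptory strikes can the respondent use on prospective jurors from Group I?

Respondent peremptories so far: #3 — 1 of 5 used, 4 left overall.
Against Group I: none yet — per-group cap 4 leaves 4.
Binding limit: min(4, 4) = 4.

4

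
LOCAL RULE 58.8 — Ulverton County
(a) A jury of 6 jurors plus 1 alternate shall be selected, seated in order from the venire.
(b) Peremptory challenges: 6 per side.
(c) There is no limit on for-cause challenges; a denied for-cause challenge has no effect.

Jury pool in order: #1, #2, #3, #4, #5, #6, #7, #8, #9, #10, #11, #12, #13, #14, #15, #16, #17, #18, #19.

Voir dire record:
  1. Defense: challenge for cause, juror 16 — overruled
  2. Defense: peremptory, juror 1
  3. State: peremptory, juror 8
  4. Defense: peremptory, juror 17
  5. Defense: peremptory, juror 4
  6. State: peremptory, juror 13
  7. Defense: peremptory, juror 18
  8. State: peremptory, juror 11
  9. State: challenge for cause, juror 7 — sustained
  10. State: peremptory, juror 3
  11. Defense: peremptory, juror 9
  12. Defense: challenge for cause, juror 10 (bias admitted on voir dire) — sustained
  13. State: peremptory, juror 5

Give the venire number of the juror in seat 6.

Removed: #1, #3, #4, #5, #7, #8, #9, #10, #11, #13, #17, #18. (#16 stays — for-cause denied.)
Seating in order: seats 1–6 → #2, #6, #12, #14, #15, #16; alternates → #19.
So seat 6 is #16.

16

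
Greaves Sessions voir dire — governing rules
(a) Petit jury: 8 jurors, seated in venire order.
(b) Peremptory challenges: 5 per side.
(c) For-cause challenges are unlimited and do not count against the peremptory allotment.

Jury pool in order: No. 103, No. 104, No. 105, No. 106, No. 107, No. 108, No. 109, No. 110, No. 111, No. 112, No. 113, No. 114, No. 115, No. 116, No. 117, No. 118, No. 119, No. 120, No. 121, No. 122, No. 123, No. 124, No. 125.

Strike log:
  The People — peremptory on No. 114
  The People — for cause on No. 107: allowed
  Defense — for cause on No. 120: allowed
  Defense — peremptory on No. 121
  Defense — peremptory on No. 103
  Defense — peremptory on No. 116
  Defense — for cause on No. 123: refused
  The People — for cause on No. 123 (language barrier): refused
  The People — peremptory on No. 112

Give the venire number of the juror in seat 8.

Removed: #103, #107, #112, #114, #116, #120, #121. (#123 stays — for-cause denied.)
Seating in order: seats 1–8 → #104, #105, #106, #108, #109, #110, #111, #113.
So seat 8 is #113.

113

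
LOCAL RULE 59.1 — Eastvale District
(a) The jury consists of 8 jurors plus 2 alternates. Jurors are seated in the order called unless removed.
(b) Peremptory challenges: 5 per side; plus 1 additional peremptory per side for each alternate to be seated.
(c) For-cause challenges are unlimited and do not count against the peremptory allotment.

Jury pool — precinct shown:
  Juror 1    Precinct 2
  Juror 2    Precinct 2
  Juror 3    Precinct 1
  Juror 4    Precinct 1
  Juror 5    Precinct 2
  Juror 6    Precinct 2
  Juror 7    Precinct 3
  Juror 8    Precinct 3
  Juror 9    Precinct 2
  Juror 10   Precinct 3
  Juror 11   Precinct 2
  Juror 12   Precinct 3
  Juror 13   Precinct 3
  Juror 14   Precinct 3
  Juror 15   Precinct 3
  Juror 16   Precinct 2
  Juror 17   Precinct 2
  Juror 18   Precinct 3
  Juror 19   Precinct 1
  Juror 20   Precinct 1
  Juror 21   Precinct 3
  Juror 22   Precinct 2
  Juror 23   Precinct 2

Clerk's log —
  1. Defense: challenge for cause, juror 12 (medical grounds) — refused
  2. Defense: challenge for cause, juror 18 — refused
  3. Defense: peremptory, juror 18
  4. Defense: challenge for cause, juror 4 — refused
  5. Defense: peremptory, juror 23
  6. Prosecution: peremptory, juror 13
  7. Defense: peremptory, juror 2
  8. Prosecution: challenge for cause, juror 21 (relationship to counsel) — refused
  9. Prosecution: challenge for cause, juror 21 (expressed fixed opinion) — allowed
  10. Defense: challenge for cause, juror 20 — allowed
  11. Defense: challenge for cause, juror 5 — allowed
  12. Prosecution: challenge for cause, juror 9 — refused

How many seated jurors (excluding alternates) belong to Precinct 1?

Removed: #2, #5, #13, #18, #20, #21, #23.
Seated jurors 1–8: #1, #3, #4, #6, #7, #8, #9, #10 (alternates #11, #12 not counted).
Of those, in Precinct 1: #3, #4 → 2.

2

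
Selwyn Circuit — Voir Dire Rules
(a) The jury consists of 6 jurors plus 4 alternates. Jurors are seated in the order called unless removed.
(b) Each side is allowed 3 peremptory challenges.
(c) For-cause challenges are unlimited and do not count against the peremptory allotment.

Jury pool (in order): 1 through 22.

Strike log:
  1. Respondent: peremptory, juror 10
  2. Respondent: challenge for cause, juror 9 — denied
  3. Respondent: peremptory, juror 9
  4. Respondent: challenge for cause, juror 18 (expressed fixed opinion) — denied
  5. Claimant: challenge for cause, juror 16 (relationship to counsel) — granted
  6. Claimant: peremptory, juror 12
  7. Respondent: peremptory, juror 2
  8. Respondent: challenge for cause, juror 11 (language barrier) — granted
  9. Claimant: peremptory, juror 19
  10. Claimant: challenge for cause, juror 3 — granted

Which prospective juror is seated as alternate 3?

Removed: #2, #3, #9, #10, #11, #12, #16, #19. (#18 stays — for-cause denied.)
Seating in order: seats 1–6 → #1, #4, #5, #6, #7, #8; alternates → #13, #14, #15, #17.
So alternate 3 is #15.

15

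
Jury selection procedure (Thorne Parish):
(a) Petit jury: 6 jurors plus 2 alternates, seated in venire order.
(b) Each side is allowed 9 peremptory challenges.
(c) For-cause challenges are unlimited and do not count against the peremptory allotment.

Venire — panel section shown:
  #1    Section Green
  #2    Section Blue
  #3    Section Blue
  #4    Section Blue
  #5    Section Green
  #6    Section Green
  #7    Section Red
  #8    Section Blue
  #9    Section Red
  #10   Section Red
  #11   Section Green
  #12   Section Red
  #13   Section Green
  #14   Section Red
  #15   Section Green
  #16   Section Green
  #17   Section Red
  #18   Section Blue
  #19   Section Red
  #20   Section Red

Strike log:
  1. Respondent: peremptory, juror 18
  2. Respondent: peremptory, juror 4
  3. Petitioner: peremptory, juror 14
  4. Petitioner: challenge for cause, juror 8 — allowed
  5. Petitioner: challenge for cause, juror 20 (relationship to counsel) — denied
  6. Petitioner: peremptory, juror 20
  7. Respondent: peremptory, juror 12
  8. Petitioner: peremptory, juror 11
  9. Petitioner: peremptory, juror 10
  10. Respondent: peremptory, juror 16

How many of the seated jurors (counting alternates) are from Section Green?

Removed: #4, #8, #10, #11, #12, #14, #16, #18, #20.
Seated (8 incl. alternates): #1, #2, #3, #5, #6, #7, #9, #13.
Of those, in Section Green: #1, #5, #6, #13 → 4.

4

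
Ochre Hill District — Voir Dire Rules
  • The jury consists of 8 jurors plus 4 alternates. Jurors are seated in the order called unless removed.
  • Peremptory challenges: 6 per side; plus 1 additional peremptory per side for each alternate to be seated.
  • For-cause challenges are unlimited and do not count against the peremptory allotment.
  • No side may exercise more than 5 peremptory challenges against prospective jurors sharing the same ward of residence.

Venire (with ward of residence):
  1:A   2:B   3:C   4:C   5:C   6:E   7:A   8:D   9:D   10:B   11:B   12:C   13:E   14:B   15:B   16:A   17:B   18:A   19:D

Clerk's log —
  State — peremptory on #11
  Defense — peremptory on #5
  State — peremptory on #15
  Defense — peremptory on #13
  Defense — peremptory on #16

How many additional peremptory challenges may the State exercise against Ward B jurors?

State peremptories so far: #11, #15 — 2 of 10 used, 8 left overall.
Against Ward B: #11, #15 — 2 used; per-ward cap 5 leaves 3.
Binding limit: min(8, 3) = 3.

3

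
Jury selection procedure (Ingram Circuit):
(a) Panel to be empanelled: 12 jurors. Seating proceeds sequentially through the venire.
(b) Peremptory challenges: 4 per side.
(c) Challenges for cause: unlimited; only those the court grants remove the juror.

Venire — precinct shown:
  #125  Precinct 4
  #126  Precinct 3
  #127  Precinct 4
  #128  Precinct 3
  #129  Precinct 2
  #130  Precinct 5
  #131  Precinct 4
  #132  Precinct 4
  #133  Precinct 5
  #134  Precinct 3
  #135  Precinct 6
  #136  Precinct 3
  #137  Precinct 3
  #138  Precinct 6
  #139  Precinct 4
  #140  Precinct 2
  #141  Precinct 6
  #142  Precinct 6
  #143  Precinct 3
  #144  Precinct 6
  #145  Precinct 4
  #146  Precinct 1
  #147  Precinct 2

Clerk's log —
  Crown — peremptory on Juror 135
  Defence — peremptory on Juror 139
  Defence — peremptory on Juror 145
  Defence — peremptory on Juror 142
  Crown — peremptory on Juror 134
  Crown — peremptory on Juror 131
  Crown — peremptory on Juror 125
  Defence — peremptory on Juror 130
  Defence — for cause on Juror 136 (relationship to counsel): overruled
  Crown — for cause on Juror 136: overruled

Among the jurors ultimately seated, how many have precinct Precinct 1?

Removed: #125, #130, #131, #134, #135, #139, #142, #145.
Seated jurors 1–12: #126, #127, #128, #129, #132, #133, #136, #137, #138, #140, #141, #143.
None of those are in Precinct 1 → 0.

0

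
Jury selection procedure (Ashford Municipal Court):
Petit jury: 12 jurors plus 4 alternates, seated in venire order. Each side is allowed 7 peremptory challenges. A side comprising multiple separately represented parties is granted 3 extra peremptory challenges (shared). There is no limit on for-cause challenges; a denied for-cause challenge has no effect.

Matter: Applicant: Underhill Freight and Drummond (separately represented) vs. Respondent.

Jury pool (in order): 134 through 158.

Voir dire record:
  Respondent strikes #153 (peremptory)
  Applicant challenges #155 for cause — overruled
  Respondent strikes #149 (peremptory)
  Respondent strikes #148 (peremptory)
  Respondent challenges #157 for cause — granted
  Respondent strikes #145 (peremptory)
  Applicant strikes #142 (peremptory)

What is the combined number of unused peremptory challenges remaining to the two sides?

12

Applicant allotment: 7 base + 3 multi-party = 10. Respondent allotment: 7.
Applicant peremptories used: #142 — 1 (the for-cause on #155 doesn't count).
Respondent peremptories used: #153, #149, #148, #145 — 4 (the for-cause on #157 doesn't count).
Remaining: (10 − 1) + (7 − 4) = 12.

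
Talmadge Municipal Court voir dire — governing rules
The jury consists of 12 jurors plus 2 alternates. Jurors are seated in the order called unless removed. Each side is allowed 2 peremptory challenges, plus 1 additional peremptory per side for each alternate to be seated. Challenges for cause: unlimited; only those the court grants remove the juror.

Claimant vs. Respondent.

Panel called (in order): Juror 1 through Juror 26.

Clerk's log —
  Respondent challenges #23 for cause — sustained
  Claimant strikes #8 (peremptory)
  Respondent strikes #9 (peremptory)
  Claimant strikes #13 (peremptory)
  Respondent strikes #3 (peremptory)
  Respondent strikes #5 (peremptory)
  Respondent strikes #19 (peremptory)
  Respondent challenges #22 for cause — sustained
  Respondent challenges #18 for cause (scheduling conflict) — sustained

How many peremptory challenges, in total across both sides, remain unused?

Claimant allotment: 2 base + 1 × 2 alternates = 4. Respondent allotment: 2 base + 1 × 2 alternates = 4.
Claimant peremptories used: #8, #13 — 2.
Respondent peremptories used: #9, #3, #5, #19 — 4 (for-cause on #23, #22, #18 don't count).
Remaining: (4 − 2) + (4 − 4) = 2.

2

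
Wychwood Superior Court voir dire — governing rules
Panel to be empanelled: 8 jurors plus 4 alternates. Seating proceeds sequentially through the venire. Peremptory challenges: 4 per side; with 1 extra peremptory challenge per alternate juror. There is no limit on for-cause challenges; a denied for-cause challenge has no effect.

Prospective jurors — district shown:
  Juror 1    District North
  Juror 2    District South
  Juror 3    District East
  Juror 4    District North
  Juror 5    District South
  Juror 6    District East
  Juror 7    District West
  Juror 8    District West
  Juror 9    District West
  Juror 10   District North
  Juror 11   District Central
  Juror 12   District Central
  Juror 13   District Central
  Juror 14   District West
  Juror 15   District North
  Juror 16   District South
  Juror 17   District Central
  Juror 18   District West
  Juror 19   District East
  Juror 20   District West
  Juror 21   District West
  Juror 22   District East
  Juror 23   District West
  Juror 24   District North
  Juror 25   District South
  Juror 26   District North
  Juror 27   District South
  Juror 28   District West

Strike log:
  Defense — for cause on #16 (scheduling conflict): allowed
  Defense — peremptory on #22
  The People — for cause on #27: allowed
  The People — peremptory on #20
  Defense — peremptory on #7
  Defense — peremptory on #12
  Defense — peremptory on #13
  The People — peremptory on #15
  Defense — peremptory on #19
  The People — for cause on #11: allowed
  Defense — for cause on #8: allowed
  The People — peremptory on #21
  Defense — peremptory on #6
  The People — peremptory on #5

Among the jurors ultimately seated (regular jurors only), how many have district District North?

Removed: #5, #6, #7, #8, #11, #12, #13, #15, #16, #19, #20, #21, #22, #27.
Seated jurors 1–8: #1, #2, #3, #4, #9, #10, #14, #17 (alternates #18, #23, #24, #25 not counted).
Of those, in District North: #1, #4, #10 → 3.

3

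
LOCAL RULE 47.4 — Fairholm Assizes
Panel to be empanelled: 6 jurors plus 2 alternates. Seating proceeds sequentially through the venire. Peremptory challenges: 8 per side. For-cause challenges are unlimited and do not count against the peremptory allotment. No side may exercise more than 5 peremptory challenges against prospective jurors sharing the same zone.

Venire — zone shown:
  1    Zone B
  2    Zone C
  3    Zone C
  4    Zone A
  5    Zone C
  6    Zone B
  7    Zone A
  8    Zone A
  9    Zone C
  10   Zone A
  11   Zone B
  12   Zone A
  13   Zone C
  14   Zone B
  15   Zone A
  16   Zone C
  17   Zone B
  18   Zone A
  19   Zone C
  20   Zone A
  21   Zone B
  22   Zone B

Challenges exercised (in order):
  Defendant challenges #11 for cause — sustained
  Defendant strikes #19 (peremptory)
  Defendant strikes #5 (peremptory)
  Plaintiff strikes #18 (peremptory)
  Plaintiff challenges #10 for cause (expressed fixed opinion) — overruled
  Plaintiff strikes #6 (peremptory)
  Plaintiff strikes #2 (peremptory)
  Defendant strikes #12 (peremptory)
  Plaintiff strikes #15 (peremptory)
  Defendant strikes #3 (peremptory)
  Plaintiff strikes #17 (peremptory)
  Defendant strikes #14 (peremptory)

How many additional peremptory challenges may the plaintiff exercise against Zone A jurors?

Plaintiff peremptories so far: #18, #6, #2, #15, #17 — 5 of 8 used, 3 left overall.
Against Zone A: #18, #15 — 2 used; per-zone cap 5 leaves 3.
Binding limit: min(3, 3) = 3.

3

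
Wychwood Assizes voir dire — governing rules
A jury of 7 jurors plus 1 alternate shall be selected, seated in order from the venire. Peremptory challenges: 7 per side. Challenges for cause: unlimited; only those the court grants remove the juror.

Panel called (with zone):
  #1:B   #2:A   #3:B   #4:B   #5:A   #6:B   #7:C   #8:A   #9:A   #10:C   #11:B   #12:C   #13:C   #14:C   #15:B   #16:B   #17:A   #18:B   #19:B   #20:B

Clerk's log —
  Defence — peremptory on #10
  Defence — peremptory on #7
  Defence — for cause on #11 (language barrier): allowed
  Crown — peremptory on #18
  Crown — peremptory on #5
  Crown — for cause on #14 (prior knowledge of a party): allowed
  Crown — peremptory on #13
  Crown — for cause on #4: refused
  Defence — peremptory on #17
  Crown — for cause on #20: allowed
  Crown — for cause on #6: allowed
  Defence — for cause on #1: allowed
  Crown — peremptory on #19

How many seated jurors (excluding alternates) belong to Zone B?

3

Removed: #1, #5, #6, #7, #10, #11, #13, #14, #17, #18, #19, #20.
Seated jurors 1–7: #2, #3, #4, #8, #9, #12, #15 (alternates #16 not counted).
Of those, in Zone B: #3, #4, #15 → 3.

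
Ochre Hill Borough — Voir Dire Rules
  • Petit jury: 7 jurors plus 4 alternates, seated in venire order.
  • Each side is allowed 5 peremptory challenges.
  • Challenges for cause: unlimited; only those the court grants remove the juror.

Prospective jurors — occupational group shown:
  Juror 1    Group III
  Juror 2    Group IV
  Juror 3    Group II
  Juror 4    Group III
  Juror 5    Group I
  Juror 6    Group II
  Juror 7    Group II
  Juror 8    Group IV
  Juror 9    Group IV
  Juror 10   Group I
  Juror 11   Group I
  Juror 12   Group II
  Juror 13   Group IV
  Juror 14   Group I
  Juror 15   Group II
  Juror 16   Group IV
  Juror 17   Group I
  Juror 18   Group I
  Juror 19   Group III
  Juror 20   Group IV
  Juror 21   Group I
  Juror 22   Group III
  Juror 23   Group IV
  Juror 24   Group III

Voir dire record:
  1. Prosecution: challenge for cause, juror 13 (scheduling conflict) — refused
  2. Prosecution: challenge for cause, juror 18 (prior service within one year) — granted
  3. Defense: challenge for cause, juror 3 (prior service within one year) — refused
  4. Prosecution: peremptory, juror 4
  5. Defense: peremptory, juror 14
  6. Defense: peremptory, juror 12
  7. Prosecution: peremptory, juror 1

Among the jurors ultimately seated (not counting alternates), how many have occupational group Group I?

1

Removed: #1, #4, #12, #14, #18.
Seated jurors 1–7: #2, #3, #5, #6, #7, #8, #9 (alternates #10, #11, #13, #15 not counted).
Of those, in Group I: #5 → 1.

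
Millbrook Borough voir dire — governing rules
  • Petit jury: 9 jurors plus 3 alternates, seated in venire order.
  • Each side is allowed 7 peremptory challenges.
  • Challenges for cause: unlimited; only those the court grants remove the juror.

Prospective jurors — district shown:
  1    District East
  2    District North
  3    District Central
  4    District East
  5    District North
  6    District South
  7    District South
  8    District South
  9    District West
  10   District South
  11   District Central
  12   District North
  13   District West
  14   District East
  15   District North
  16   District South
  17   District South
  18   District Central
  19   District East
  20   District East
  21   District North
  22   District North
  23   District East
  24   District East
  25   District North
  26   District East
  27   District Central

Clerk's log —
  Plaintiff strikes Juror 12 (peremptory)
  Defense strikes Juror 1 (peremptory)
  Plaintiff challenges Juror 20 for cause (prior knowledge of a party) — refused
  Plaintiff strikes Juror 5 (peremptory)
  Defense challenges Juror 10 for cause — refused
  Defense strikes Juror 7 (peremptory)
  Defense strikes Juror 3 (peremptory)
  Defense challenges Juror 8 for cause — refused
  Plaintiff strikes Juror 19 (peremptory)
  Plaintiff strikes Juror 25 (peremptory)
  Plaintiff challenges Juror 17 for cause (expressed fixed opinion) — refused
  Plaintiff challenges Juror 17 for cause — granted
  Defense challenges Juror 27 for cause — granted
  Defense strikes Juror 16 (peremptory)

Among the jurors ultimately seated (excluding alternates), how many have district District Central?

1

Removed: #1, #3, #5, #7, #12, #16, #17, #19, #25, #27.
Seated jurors 1–9: #2, #4, #6, #8, #9, #10, #11, #13, #14 (alternates #15, #18, #20 not counted).
Of those, in District Central: #11 → 1.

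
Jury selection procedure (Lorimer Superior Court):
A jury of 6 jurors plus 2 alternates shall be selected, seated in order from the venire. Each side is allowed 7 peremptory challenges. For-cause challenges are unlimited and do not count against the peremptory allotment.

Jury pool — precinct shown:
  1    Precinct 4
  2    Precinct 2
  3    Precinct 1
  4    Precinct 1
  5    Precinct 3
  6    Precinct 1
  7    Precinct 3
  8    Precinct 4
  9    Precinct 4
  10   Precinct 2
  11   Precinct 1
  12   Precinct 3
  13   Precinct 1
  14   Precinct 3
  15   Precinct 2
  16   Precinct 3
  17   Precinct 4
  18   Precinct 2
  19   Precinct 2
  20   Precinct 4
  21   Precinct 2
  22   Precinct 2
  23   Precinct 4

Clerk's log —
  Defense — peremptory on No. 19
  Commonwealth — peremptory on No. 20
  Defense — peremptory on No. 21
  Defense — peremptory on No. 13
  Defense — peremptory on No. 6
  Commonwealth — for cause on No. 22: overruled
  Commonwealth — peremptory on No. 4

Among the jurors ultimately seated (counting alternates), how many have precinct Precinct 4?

Removed: #4, #6, #13, #19, #20, #21.
Seated (8 incl. alternates): #1, #2, #3, #5, #7, #8, #9, #10.
Of those, in Precinct 4: #1, #8, #9 → 3.

3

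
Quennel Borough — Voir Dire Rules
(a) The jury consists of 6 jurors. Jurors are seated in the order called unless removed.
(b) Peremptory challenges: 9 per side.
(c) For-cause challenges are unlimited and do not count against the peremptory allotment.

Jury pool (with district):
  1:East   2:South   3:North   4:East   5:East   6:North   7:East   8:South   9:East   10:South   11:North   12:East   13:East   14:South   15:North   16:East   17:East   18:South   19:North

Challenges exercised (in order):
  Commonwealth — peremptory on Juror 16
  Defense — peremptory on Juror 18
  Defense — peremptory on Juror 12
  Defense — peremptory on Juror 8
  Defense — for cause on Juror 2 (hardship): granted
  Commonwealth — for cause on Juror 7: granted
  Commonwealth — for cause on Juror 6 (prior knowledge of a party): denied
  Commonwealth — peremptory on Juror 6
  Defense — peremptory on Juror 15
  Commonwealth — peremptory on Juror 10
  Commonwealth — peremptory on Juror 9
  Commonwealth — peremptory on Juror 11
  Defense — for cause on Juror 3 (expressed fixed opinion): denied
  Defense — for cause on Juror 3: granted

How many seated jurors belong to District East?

Removed: #2, #3, #6, #7, #8, #9, #10, #11, #12, #15, #16, #18.
Seated jurors 1–6: #1, #4, #5, #13, #14, #17.
Of those, in District East: #1, #4, #5, #13, #17 → 5.

5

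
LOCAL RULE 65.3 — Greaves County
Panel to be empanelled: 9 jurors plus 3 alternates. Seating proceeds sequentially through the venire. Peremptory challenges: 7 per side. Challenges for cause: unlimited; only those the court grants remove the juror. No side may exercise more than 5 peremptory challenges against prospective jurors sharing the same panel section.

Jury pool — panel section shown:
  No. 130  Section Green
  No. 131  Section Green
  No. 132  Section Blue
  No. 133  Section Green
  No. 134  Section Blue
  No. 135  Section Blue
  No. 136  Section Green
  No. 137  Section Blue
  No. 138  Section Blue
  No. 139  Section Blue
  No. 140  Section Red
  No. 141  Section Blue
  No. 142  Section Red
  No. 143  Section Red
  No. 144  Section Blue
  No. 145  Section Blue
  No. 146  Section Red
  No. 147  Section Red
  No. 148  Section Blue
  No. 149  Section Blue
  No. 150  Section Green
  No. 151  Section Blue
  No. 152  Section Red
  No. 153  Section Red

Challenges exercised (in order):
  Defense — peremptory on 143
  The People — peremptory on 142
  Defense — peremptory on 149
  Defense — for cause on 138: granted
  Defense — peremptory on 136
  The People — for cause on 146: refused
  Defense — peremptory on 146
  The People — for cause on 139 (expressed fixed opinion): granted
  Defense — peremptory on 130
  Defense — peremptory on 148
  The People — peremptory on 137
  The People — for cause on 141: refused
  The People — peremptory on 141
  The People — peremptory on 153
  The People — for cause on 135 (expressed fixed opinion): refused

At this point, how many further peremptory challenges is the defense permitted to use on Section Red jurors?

Defense peremptories so far: #143, #149, #136, #146, #130, #148 — 6 of 7 used, 1 left overall.
Against Section Red: #143, #146 — 2 used; per-section cap 5 leaves 3.
Binding limit: min(1, 3) = 1.

1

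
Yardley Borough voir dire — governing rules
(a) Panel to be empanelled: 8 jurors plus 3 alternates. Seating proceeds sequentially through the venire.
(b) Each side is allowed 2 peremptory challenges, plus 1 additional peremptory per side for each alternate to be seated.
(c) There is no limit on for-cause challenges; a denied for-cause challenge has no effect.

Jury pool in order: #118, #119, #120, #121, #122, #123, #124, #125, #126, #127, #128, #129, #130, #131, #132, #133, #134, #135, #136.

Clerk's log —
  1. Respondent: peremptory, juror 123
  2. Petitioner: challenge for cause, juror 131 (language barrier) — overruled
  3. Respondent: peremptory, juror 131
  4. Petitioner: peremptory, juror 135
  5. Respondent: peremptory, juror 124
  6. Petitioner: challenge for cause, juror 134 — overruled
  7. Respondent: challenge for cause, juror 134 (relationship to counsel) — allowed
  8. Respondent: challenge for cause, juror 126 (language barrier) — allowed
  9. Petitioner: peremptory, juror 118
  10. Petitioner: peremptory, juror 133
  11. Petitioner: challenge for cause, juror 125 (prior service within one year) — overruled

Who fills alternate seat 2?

132

Removed: #118, #123, #124, #126, #131, #133, #134, #135. (#125 stays — for-cause denied.)
Filling seats in venire order through position 10: #119, #120, #121, #122, #125, #127, #128, #129, #130, #132.
So alternate 2 is #132.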